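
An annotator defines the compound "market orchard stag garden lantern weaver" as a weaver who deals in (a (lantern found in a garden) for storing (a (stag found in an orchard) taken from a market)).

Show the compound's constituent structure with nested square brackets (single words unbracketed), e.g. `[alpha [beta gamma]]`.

[[[market [orchard stag]] [garden lantern]] weaver]

The outermost head in the paraphrase is "weaver", modified by "market orchard stag garden lantern".
"market orchard stag garden lantern" → head "lantern" (specifically "garden lantern"), modifier "market orchard stag".
"market orchard stag" → head "stag" (specifically "orchard stag"), modifier "market".
"orchard stag" → head "stag", modifier "orchard".
"garden lantern" → head "lantern", modifier "garden".
Putting it together: [[[market [orchard stag]] [garden lantern]] weaver].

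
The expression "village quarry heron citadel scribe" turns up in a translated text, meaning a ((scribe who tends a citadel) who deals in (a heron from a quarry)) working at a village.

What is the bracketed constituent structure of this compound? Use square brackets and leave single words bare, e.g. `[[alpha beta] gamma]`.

The outermost head in the paraphrase is "scribe" (specifically "quarry heron citadel scribe"), modified by "village".
Within "quarry heron citadel scribe", the head is "scribe" (specifically "citadel scribe") and the modifier is "quarry heron".
Within "quarry heron", the head is "heron" and the modifier is "quarry".
Within "citadel scribe", the head is "scribe" and the modifier is "citadel".
So the structure is [village [[quarry heron] [citadel scribe]]].

[village [[quarry heron] [citadel scribe]]]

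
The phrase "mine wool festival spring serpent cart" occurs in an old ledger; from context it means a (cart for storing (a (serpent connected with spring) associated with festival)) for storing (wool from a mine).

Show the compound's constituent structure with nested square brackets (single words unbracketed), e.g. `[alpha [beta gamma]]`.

[[mine wool] [[festival [spring serpent]] cart]]

The outermost head in the paraphrase is "cart" (specifically "festival spring serpent cart"), modified by "mine wool".
Within "mine wool", the head is "wool" and the modifier is "mine".
Within "festival spring serpent cart", the head is "cart" and the modifier is "festival spring serpent".
Within "festival spring serpent", the head is "serpent" (specifically "spring serpent") and the modifier is "festival".
Within "spring serpent", the head is "serpent" and the modifier is "spring".
So the structure is [[mine wool] [[festival [spring serpent]] cart]].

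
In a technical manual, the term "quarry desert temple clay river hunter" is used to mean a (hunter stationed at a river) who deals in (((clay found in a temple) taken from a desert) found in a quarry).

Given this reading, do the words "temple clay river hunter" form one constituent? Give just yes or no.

The top-level split is [quarry desert temple clay] [river hunter]; the full structure is [[quarry [desert [temple clay]]] [river hunter]].
"temple clay river hunter" straddles a constituent boundary, so it is not a single unit.

no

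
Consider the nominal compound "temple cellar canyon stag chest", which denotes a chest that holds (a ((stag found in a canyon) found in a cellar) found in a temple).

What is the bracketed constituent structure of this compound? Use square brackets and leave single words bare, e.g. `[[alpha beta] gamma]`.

At the top level: head "chest"; modifier "temple cellar canyon stag".
"temple cellar canyon stag" → head "stag" (specifically "cellar canyon stag"), modifier "temple".
"cellar canyon stag" → head "stag" (specifically "canyon stag"), modifier "cellar".
"canyon stag" → head "stag", modifier "canyon".
So the structure is [[temple [cellar [canyon stag]]] chest].

[[temple [cellar [canyon stag]]] chest]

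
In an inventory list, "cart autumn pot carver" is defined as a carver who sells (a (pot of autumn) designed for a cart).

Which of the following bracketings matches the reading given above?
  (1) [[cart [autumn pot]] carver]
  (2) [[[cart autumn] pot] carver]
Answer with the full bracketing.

The paraphrase's head is the "carver" part ("carver"); its modifier is "cart autumn pot".
That top-level split, carried through the inner groups, gives [[cart [autumn pot]] carver].

[[cart [autumn pot]] carver]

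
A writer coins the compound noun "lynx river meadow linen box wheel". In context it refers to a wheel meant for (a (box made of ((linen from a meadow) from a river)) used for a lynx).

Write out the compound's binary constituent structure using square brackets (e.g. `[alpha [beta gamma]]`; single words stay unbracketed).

At the top level: head "wheel"; modifier "lynx river meadow linen box".
"lynx river meadow linen box" → head "box" (specifically "river meadow linen box"), modifier "lynx".
"river meadow linen box" → head "box", modifier "river meadow linen".
"river meadow linen" → head "linen" (specifically "meadow linen"), modifier "river".
"meadow linen" → head "linen", modifier "meadow".
Assembled: [[lynx [[river [meadow linen]] box]] wheel].

[[lynx [[river [meadow linen]] box]] wheel]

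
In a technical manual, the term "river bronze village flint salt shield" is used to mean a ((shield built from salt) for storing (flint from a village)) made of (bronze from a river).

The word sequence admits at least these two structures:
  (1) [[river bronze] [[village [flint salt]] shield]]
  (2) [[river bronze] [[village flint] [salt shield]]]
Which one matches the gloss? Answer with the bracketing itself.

[[river bronze] [[village flint] [salt shield]]]

The paraphrase's head is the "shield" part ("village flint salt shield"); its modifier is "river bronze".
That top-level split, carried through the inner groups, gives [[river bronze] [[village flint] [salt shield]]].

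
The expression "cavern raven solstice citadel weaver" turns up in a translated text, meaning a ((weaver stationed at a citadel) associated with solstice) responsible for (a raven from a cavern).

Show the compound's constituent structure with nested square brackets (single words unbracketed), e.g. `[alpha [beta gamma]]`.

Overall it is a kind of weaver (specifically "solstice citadel weaver"); the modifier is "cavern raven".
Within "cavern raven", the head is "raven" and the modifier is "cavern".
Within "solstice citadel weaver", the head is "weaver" (specifically "citadel weaver") and the modifier is "solstice".
Within "citadel weaver", the head is "weaver" and the modifier is "citadel".
Putting it together: [[cavern raven] [solstice [citadel weaver]]].

[[cavern raven] [solstice [citadel weaver]]]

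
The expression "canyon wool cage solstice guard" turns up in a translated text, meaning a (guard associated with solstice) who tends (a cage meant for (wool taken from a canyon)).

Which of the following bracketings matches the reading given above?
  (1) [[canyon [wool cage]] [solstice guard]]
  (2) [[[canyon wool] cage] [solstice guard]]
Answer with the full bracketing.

The paraphrase's head is the "guard" part ("solstice guard"); its modifier is "canyon wool cage".
That top-level split, carried through the inner groups, gives [[[canyon wool] cage] [solstice guard]].

[[[canyon wool] cage] [solstice guard]]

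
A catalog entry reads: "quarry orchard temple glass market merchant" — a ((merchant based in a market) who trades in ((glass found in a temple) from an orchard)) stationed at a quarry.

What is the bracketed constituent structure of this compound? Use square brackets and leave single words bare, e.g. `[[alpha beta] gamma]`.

[quarry [[orchard [temple glass]] [market merchant]]]

Overall it is a kind of merchant (specifically "orchard temple glass market merchant"); the modifier is "quarry".
Inside "orchard temple glass market merchant": head "merchant" (specifically "market merchant"), modifier "orchard temple glass".
Inside "orchard temple glass": head "glass" (specifically "temple glass"), modifier "orchard".
Inside "temple glass": head "glass", modifier "temple".
Inside "market merchant": head "merchant", modifier "market".
Assembled: [quarry [[orchard [temple glass]] [market merchant]]].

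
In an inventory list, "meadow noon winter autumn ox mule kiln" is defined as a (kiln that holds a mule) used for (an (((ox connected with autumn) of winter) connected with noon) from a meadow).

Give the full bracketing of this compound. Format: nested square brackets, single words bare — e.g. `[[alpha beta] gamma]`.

At the top level: head "kiln" (specifically "mule kiln"); modifier "meadow noon winter autumn ox".
Within "meadow noon winter autumn ox", the head is "ox" (specifically "noon winter autumn ox") and the modifier is "meadow".
Within "noon winter autumn ox", the head is "ox" (specifically "winter autumn ox") and the modifier is "noon".
Within "winter autumn ox", the head is "ox" (specifically "autumn ox") and the modifier is "winter".
Within "autumn ox", the head is "ox" and the modifier is "autumn".
Within "mule kiln", the head is "kiln" and the modifier is "mule".
Assembled: [[meadow [noon [winter [autumn ox]]]] [mule kiln]].

[[meadow [noon [winter [autumn ox]]]] [mule kiln]]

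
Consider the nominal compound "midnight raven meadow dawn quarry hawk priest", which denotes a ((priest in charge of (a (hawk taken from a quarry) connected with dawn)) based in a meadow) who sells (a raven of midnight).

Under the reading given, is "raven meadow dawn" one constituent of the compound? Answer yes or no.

The top-level split is [midnight raven] [meadow dawn quarry hawk priest]; the full structure is [[midnight raven] [meadow [[dawn [quarry hawk]] priest]]].
"raven meadow dawn" straddles a constituent boundary, so it is not a single unit.

no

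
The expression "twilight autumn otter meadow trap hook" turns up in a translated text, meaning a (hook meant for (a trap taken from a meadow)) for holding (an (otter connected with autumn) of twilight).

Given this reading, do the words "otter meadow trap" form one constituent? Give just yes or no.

no

The top-level split is [twilight autumn otter] [meadow trap hook]; the full structure is [[twilight [autumn otter]] [[meadow trap] hook]].
"otter meadow trap" straddles a constituent boundary, so it is not a single unit.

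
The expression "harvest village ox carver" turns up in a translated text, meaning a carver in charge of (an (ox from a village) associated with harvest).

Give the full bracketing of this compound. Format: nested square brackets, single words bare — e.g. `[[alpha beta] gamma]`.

Overall it is a kind of carver; the modifier is "harvest village ox".
Within "harvest village ox", the head is "ox" (specifically "village ox") and the modifier is "harvest".
Within "village ox", the head is "ox" and the modifier is "village".
So the structure is [[harvest [village ox]] carver].

[[harvest [village ox]] carver]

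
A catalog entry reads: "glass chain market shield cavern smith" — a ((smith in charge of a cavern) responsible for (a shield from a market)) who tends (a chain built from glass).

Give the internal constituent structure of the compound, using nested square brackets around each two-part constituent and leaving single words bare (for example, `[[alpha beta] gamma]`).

At the top level: head "smith" (specifically "market shield cavern smith"); modifier "glass chain".
Inside "glass chain": head "chain", modifier "glass".
Inside "market shield cavern smith": head "smith" (specifically "cavern smith"), modifier "market shield".
Inside "market shield": head "shield", modifier "market".
Inside "cavern smith": head "smith", modifier "cavern".
So the structure is [[glass chain] [[market shield] [cavern smith]]].

[[glass chain] [[market shield] [cavern smith]]]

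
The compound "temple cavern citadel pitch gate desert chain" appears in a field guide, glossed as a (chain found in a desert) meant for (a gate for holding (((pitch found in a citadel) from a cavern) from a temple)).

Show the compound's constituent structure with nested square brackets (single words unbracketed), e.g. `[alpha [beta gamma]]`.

Overall it is a kind of chain (specifically "desert chain"); the modifier is "temple cavern citadel pitch gate".
Within "temple cavern citadel pitch gate", the head is "gate" and the modifier is "temple cavern citadel pitch".
Within "temple cavern citadel pitch", the head is "pitch" (specifically "cavern citadel pitch") and the modifier is "temple".
Within "cavern citadel pitch", the head is "pitch" (specifically "citadel pitch") and the modifier is "cavern".
Within "citadel pitch", the head is "pitch" and the modifier is "citadel".
Within "desert chain", the head is "chain" and the modifier is "desert".
Putting it together: [[[temple [cavern [citadel pitch]]] gate] [desert chain]].

[[[temple [cavern [citadel pitch]]] gate] [desert chain]]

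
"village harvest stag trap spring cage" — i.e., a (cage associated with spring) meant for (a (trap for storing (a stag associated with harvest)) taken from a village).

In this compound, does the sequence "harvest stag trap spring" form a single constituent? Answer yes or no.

The top-level split is [village harvest stag trap] [spring cage]; the full structure is [[village [[harvest stag] trap]] [spring cage]].
"harvest stag trap spring" straddles a constituent boundary, so it is not a single unit.

no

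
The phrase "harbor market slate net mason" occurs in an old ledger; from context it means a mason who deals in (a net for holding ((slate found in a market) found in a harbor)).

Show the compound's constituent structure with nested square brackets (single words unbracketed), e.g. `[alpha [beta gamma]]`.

[[[harbor [market slate]] net] mason]

At the top level: head "mason"; modifier "harbor market slate net".
"harbor market slate net" → head "net", modifier "harbor market slate".
"harbor market slate" → head "slate" (specifically "market slate"), modifier "harbor".
"market slate" → head "slate", modifier "market".
Putting it together: [[[harbor [market slate]] net] mason].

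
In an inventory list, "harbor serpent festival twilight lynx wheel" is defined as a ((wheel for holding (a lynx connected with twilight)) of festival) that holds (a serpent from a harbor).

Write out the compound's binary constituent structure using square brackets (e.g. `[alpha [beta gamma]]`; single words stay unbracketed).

[[harbor serpent] [festival [[twilight lynx] wheel]]]

Whole compound: head "wheel" (specifically "festival twilight lynx wheel"), modifier "harbor serpent".
"harbor serpent" → head "serpent", modifier "harbor".
"festival twilight lynx wheel" → head "wheel" (specifically "twilight lynx wheel"), modifier "festival".
"twilight lynx wheel" → head "wheel", modifier "twilight lynx".
"twilight lynx" → head "lynx", modifier "twilight".
So the structure is [[harbor serpent] [festival [[twilight lynx] wheel]]].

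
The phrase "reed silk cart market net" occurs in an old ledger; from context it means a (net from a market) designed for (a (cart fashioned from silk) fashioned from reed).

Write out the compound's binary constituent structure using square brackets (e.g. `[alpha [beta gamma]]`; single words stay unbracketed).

[[reed [silk cart]] [market net]]

Overall it is a kind of net (specifically "market net"); the modifier is "reed silk cart".
Inside "reed silk cart": head "cart" (specifically "silk cart"), modifier "reed".
Inside "silk cart": head "cart", modifier "silk".
Inside "market net": head "net", modifier "market".
Putting it together: [[reed [silk cart]] [market net]].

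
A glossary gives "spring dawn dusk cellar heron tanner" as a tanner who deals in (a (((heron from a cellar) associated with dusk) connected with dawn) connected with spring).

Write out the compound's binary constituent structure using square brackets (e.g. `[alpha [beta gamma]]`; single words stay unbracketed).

[[spring [dawn [dusk [cellar heron]]]] tanner]

Overall it is a kind of tanner; the modifier is "spring dawn dusk cellar heron".
Within "spring dawn dusk cellar heron", the head is "heron" (specifically "dawn dusk cellar heron") and the modifier is "spring".
Within "dawn dusk cellar heron", the head is "heron" (specifically "dusk cellar heron") and the modifier is "dawn".
Within "dusk cellar heron", the head is "heron" (specifically "cellar heron") and the modifier is "dusk".
Within "cellar heron", the head is "heron" and the modifier is "cellar".
Putting it together: [[spring [dawn [dusk [cellar heron]]]] tanner].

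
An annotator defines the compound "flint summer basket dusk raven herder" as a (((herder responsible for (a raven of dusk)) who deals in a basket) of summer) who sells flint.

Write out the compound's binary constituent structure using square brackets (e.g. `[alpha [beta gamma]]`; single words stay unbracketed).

At the top level: head "herder" (specifically "summer basket dusk raven herder"); modifier "flint".
Within "summer basket dusk raven herder", the head is "herder" (specifically "basket dusk raven herder") and the modifier is "summer".
Within "basket dusk raven herder", the head is "herder" (specifically "dusk raven herder") and the modifier is "basket".
Within "dusk raven herder", the head is "herder" and the modifier is "dusk raven".
Within "dusk raven", the head is "raven" and the modifier is "dusk".
Assembled: [flint [summer [basket [[dusk raven] herder]]]].

[flint [summer [basket [[dusk raven] herder]]]]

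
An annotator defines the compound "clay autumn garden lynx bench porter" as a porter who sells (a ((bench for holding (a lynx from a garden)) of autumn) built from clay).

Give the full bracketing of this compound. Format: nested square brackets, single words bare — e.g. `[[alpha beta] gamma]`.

At the top level: head "porter"; modifier "clay autumn garden lynx bench".
Inside "clay autumn garden lynx bench": head "bench" (specifically "autumn garden lynx bench"), modifier "clay".
Inside "autumn garden lynx bench": head "bench" (specifically "garden lynx bench"), modifier "autumn".
Inside "garden lynx bench": head "bench", modifier "garden lynx".
Inside "garden lynx": head "lynx", modifier "garden".
Putting it together: [[clay [autumn [[garden lynx] bench]]] porter].

[[clay [autumn [[garden lynx] bench]]] porter]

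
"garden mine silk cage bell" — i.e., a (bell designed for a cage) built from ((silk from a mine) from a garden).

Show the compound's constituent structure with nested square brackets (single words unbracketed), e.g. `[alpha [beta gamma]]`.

Whole compound: head "bell" (specifically "cage bell"), modifier "garden mine silk".
Within "garden mine silk", the head is "silk" (specifically "mine silk") and the modifier is "garden".
Within "mine silk", the head is "silk" and the modifier is "mine".
Within "cage bell", the head is "bell" and the modifier is "cage".
Assembled: [[garden [mine silk]] [cage bell]].

[[garden [mine silk]] [cage bell]]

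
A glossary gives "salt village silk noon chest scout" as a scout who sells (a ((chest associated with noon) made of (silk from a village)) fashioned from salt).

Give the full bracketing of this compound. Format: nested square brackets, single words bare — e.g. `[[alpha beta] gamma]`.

At the top level: head "scout"; modifier "salt village silk noon chest".
Inside "salt village silk noon chest": head "chest" (specifically "village silk noon chest"), modifier "salt".
Inside "village silk noon chest": head "chest" (specifically "noon chest"), modifier "village silk".
Inside "village silk": head "silk", modifier "village".
Inside "noon chest": head "chest", modifier "noon".
Assembled: [[salt [[village silk] [noon chest]]] scout].

[[salt [[village silk] [noon chest]]] scout]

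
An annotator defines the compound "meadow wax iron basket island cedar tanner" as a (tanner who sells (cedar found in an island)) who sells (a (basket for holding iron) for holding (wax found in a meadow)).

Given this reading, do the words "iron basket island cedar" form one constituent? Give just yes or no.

no

The top-level split is [meadow wax iron basket] [island cedar tanner]; the full structure is [[[meadow wax] [iron basket]] [[island cedar] tanner]].
"iron basket island cedar" straddles a constituent boundary, so it is not a single unit.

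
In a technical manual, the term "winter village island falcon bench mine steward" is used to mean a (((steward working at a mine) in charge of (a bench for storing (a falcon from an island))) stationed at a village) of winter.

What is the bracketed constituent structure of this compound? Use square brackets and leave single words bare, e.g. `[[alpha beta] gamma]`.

The outermost head in the paraphrase is "steward" (specifically "village island falcon bench mine steward"), modified by "winter".
"village island falcon bench mine steward" → head "steward" (specifically "island falcon bench mine steward"), modifier "village".
"island falcon bench mine steward" → head "steward" (specifically "mine steward"), modifier "island falcon bench".
"island falcon bench" → head "bench", modifier "island falcon".
"island falcon" → head "falcon", modifier "island".
"mine steward" → head "steward", modifier "mine".
Assembled: [winter [village [[[island falcon] bench] [mine steward]]]].

[winter [village [[[island falcon] bench] [mine steward]]]]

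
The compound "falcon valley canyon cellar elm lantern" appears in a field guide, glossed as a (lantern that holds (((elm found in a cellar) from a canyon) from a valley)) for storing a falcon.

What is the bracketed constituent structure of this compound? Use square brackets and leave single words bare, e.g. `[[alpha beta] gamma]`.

Overall it is a kind of lantern (specifically "valley canyon cellar elm lantern"); the modifier is "falcon".
Within "valley canyon cellar elm lantern", the head is "lantern" and the modifier is "valley canyon cellar elm".
Within "valley canyon cellar elm", the head is "elm" (specifically "canyon cellar elm") and the modifier is "valley".
Within "canyon cellar elm", the head is "elm" (specifically "cellar elm") and the modifier is "canyon".
Within "cellar elm", the head is "elm" and the modifier is "cellar".
Putting it together: [falcon [[valley [canyon [cellar elm]]] lantern]].

[falcon [[valley [canyon [cellar elm]]] lantern]]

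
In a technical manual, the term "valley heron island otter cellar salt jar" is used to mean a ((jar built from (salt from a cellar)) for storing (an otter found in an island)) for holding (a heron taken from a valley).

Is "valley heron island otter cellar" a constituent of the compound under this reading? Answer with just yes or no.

no

The top-level split is [valley heron] [island otter cellar salt jar]; the full structure is [[valley heron] [[island otter] [[cellar salt] jar]]].
"valley heron island otter cellar" straddles a constituent boundary, so it is not a single unit.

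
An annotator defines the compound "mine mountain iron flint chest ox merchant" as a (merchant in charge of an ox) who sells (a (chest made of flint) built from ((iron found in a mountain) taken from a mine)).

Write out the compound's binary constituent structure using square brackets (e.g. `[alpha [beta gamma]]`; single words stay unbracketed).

[[[mine [mountain iron]] [flint chest]] [ox merchant]]

At the top level: head "merchant" (specifically "ox merchant"); modifier "mine mountain iron flint chest".
"mine mountain iron flint chest" → head "chest" (specifically "flint chest"), modifier "mine mountain iron".
"mine mountain iron" → head "iron" (specifically "mountain iron"), modifier "mine".
"mountain iron" → head "iron", modifier "mountain".
"flint chest" → head "chest", modifier "flint".
"ox merchant" → head "merchant", modifier "ox".
So the structure is [[[mine [mountain iron]] [flint chest]] [ox merchant]].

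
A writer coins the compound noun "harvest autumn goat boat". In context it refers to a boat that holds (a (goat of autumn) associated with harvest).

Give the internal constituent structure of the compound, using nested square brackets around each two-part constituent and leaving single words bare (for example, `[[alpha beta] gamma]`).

[[harvest [autumn goat]] boat]

Whole compound: head "boat", modifier "harvest autumn goat".
Within "harvest autumn goat", the head is "goat" (specifically "autumn goat") and the modifier is "harvest".
Within "autumn goat", the head is "goat" and the modifier is "autumn".
So the structure is [[harvest [autumn goat]] boat].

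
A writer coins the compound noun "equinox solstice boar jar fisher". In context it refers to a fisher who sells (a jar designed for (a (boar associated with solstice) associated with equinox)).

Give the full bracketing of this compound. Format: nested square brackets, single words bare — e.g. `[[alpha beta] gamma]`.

Overall it is a kind of fisher; the modifier is "equinox solstice boar jar".
Within "equinox solstice boar jar", the head is "jar" and the modifier is "equinox solstice boar".
Within "equinox solstice boar", the head is "boar" (specifically "solstice boar") and the modifier is "equinox".
Within "solstice boar", the head is "boar" and the modifier is "solstice".
So the structure is [[[equinox [solstice boar]] jar] fisher].

[[[equinox [solstice boar]] jar] fisher]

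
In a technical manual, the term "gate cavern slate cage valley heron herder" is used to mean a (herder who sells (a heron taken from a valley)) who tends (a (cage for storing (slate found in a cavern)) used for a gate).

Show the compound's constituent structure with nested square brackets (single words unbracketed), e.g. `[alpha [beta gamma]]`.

[[gate [[cavern slate] cage]] [[valley heron] herder]]

At the top level: head "herder" (specifically "valley heron herder"); modifier "gate cavern slate cage".
Inside "gate cavern slate cage": head "cage" (specifically "cavern slate cage"), modifier "gate".
Inside "cavern slate cage": head "cage", modifier "cavern slate".
Inside "cavern slate": head "slate", modifier "cavern".
Inside "valley heron herder": head "herder", modifier "valley heron".
Inside "valley heron": head "heron", modifier "valley".
Putting it together: [[gate [[cavern slate] cage]] [[valley heron] herder]].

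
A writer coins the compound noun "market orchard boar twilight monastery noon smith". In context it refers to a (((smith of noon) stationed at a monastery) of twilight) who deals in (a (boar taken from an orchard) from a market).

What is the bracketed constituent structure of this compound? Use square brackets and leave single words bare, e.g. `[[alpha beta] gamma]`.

[[market [orchard boar]] [twilight [monastery [noon smith]]]]

At the top level: head "smith" (specifically "twilight monastery noon smith"); modifier "market orchard boar".
"market orchard boar" → head "boar" (specifically "orchard boar"), modifier "market".
"orchard boar" → head "boar", modifier "orchard".
"twilight monastery noon smith" → head "smith" (specifically "monastery noon smith"), modifier "twilight".
"monastery noon smith" → head "smith" (specifically "noon smith"), modifier "monastery".
"noon smith" → head "smith", modifier "noon".
Putting it together: [[market [orchard boar]] [twilight [monastery [noon smith]]]].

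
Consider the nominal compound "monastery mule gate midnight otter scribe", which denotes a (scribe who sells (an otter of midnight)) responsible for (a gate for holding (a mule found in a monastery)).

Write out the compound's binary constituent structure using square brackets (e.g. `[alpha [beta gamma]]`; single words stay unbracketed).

Whole compound: head "scribe" (specifically "midnight otter scribe"), modifier "monastery mule gate".
Within "monastery mule gate", the head is "gate" and the modifier is "monastery mule".
Within "monastery mule", the head is "mule" and the modifier is "monastery".
Within "midnight otter scribe", the head is "scribe" and the modifier is "midnight otter".
Within "midnight otter", the head is "otter" and the modifier is "midnight".
So the structure is [[[monastery mule] gate] [[midnight otter] scribe]].

[[[monastery mule] gate] [[midnight otter] scribe]]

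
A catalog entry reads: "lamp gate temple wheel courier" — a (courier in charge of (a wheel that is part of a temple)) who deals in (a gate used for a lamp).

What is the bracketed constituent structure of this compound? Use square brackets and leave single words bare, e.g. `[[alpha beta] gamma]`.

[[lamp gate] [[temple wheel] courier]]

Whole compound: head "courier" (specifically "temple wheel courier"), modifier "lamp gate".
Inside "lamp gate": head "gate", modifier "lamp".
Inside "temple wheel courier": head "courier", modifier "temple wheel".
Inside "temple wheel": head "wheel", modifier "temple".
So the structure is [[lamp gate] [[temple wheel] courier]].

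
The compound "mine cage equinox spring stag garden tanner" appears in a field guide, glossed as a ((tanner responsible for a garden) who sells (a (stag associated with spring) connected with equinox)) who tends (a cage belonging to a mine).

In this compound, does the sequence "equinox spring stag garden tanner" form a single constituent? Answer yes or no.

yes

The paraphrase groups the words so that "equinox spring stag garden tanner" is one unit: it corresponds to a single parenthesized sub-phrase.
The full structure is [[mine cage] [[equinox [spring stag]] [garden tanner]]], in which [equinox spring stag garden tanner] is a constituent.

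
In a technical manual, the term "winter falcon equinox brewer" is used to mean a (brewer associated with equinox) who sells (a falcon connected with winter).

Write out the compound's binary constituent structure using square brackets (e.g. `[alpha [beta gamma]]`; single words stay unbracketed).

[[winter falcon] [equinox brewer]]

Whole compound: head "brewer" (specifically "equinox brewer"), modifier "winter falcon".
Within "winter falcon", the head is "falcon" and the modifier is "winter".
Within "equinox brewer", the head is "brewer" and the modifier is "equinox".
So the structure is [[winter falcon] [equinox brewer]].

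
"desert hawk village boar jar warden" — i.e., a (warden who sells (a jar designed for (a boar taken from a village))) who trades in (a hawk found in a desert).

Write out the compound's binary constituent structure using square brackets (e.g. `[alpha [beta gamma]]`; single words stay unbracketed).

[[desert hawk] [[[village boar] jar] warden]]

At the top level: head "warden" (specifically "village boar jar warden"); modifier "desert hawk".
"desert hawk" → head "hawk", modifier "desert".
"village boar jar warden" → head "warden", modifier "village boar jar".
"village boar jar" → head "jar", modifier "village boar".
"village boar" → head "boar", modifier "village".
Putting it together: [[desert hawk] [[[village boar] jar] warden]].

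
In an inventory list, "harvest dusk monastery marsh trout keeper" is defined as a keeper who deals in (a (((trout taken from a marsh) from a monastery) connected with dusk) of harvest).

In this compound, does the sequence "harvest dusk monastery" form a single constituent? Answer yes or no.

no

The top-level split is [harvest dusk monastery marsh trout] [keeper]; the full structure is [[harvest [dusk [monastery [marsh trout]]]] keeper].
"harvest dusk monastery" straddles a constituent boundary, so it is not a single unit.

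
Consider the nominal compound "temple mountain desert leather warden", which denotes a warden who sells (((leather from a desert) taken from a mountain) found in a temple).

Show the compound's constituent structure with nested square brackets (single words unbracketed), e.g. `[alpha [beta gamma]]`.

At the top level: head "warden"; modifier "temple mountain desert leather".
Within "temple mountain desert leather", the head is "leather" (specifically "mountain desert leather") and the modifier is "temple".
Within "mountain desert leather", the head is "leather" (specifically "desert leather") and the modifier is "mountain".
Within "desert leather", the head is "leather" and the modifier is "desert".
So the structure is [[temple [mountain [desert leather]]] warden].

[[temple [mountain [desert leather]]] warden]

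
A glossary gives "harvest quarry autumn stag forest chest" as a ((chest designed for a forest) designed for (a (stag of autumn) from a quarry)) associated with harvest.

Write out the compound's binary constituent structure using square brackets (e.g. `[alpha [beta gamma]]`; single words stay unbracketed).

The outermost head in the paraphrase is "chest" (specifically "quarry autumn stag forest chest"), modified by "harvest".
"quarry autumn stag forest chest" → head "chest" (specifically "forest chest"), modifier "quarry autumn stag".
"quarry autumn stag" → head "stag" (specifically "autumn stag"), modifier "quarry".
"autumn stag" → head "stag", modifier "autumn".
"forest chest" → head "chest", modifier "forest".
So the structure is [harvest [[quarry [autumn stag]] [forest chest]]].

[harvest [[quarry [autumn stag]] [forest chest]]]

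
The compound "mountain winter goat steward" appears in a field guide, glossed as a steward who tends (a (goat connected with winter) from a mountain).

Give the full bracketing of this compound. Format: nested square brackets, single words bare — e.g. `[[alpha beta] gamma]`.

[[mountain [winter goat]] steward]

Overall it is a kind of steward; the modifier is "mountain winter goat".
Inside "mountain winter goat": head "goat" (specifically "winter goat"), modifier "mountain".
Inside "winter goat": head "goat", modifier "winter".
So the structure is [[mountain [winter goat]] steward].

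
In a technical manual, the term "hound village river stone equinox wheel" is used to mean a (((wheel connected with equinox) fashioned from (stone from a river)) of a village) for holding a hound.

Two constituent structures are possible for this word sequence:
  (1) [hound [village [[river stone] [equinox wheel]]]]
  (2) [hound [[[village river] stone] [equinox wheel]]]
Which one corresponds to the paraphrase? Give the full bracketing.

The paraphrase's head is the "wheel" part ("village river stone equinox wheel"); its modifier is "hound".
That top-level split, carried through the inner groups, gives [hound [village [[river stone] [equinox wheel]]]].

[hound [village [[river stone] [equinox wheel]]]]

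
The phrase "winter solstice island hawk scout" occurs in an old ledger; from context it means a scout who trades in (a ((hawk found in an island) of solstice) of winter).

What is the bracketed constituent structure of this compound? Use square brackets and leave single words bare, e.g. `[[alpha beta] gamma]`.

Whole compound: head "scout", modifier "winter solstice island hawk".
Within "winter solstice island hawk", the head is "hawk" (specifically "solstice island hawk") and the modifier is "winter".
Within "solstice island hawk", the head is "hawk" (specifically "island hawk") and the modifier is "solstice".
Within "island hawk", the head is "hawk" and the modifier is "island".
Assembled: [[winter [solstice [island hawk]]] scout].

[[winter [solstice [island hawk]]] scout]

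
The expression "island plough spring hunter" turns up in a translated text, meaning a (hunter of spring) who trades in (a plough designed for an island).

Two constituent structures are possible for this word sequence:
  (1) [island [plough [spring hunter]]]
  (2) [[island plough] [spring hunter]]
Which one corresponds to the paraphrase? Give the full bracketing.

[[island plough] [spring hunter]]

The paraphrase's head is the "hunter" part ("spring hunter"); its modifier is "island plough".
That top-level split, carried through the inner groups, gives [[island plough] [spring hunter]].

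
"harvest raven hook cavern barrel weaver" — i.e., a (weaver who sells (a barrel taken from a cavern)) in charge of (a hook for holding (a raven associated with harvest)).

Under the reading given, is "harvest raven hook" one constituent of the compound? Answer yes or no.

yes

The paraphrase groups the words so that "harvest raven hook" is one unit: it corresponds to a single parenthesized sub-phrase.
The full structure is [[[harvest raven] hook] [[cavern barrel] weaver]], in which [harvest raven hook] is a constituent.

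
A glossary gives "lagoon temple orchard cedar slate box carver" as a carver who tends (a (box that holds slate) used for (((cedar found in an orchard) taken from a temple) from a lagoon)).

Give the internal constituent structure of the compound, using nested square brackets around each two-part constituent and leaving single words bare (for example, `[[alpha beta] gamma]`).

At the top level: head "carver"; modifier "lagoon temple orchard cedar slate box".
Within "lagoon temple orchard cedar slate box", the head is "box" (specifically "slate box") and the modifier is "lagoon temple orchard cedar".
Within "lagoon temple orchard cedar", the head is "cedar" (specifically "temple orchard cedar") and the modifier is "lagoon".
Within "temple orchard cedar", the head is "cedar" (specifically "orchard cedar") and the modifier is "temple".
Within "orchard cedar", the head is "cedar" and the modifier is "orchard".
Within "slate box", the head is "box" and the modifier is "slate".
Putting it together: [[[lagoon [temple [orchard cedar]]] [slate box]] carver].

[[[lagoon [temple [orchard cedar]]] [slate box]] carver]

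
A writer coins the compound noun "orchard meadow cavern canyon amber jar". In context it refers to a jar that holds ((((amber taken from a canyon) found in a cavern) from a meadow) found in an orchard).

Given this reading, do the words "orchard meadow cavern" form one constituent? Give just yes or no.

no

The top-level split is [orchard meadow cavern canyon amber] [jar]; the full structure is [[orchard [meadow [cavern [canyon amber]]]] jar].
"orchard meadow cavern" straddles a constituent boundary, so it is not a single unit.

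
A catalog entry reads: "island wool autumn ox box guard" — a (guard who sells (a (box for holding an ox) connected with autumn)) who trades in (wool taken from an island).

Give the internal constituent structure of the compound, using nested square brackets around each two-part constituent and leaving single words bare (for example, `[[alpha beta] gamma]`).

[[island wool] [[autumn [ox box]] guard]]

Whole compound: head "guard" (specifically "autumn ox box guard"), modifier "island wool".
"island wool" → head "wool", modifier "island".
"autumn ox box guard" → head "guard", modifier "autumn ox box".
"autumn ox box" → head "box" (specifically "ox box"), modifier "autumn".
"ox box" → head "box", modifier "ox".
So the structure is [[island wool] [[autumn [ox box]] guard]].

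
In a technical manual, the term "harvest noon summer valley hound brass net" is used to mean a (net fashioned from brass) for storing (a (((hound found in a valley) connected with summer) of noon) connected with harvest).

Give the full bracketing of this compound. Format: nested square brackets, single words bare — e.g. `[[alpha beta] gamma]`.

The outermost head in the paraphrase is "net" (specifically "brass net"), modified by "harvest noon summer valley hound".
Inside "harvest noon summer valley hound": head "hound" (specifically "noon summer valley hound"), modifier "harvest".
Inside "noon summer valley hound": head "hound" (specifically "summer valley hound"), modifier "noon".
Inside "summer valley hound": head "hound" (specifically "valley hound"), modifier "summer".
Inside "valley hound": head "hound", modifier "valley".
Inside "brass net": head "net", modifier "brass".
So the structure is [[harvest [noon [summer [valley hound]]]] [brass net]].

[[harvest [noon [summer [valley hound]]]] [brass net]]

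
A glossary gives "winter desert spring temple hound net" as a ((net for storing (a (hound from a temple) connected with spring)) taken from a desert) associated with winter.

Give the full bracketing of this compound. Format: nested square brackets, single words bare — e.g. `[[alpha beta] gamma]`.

Overall it is a kind of net (specifically "desert spring temple hound net"); the modifier is "winter".
Within "desert spring temple hound net", the head is "net" (specifically "spring temple hound net") and the modifier is "desert".
Within "spring temple hound net", the head is "net" and the modifier is "spring temple hound".
Within "spring temple hound", the head is "hound" (specifically "temple hound") and the modifier is "spring".
Within "temple hound", the head is "hound" and the modifier is "temple".
So the structure is [winter [desert [[spring [temple hound]] net]]].

[winter [desert [[spring [temple hound]] net]]]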